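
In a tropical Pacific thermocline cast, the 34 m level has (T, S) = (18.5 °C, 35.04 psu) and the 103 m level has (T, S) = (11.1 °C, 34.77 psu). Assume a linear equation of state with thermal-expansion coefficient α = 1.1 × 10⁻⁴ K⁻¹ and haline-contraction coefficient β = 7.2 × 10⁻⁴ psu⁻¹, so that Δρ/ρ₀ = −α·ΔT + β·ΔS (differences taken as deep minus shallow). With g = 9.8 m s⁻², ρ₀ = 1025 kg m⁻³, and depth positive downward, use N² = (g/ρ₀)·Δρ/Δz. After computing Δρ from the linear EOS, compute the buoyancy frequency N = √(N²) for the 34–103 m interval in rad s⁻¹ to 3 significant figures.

ΔT = -7.4 K, ΔS = -0.27 psu (deep − shallow).
Δρ/ρ₀ = −αΔT + βΔS = 8.14 × 10⁻⁴ − 1.944 × 10⁻⁴ = 6.196 × 10⁻⁴, so Δρ ≈ 0.6351 kg m⁻³.
N² = (g/ρ₀)·Δρ/Δz = g·(Δρ/ρ₀)/Δz = 9.8 × 6.196 × 10⁻⁴ / 69 = 8.8001 × 10⁻⁵ s⁻².
N = √(8.8001 × 10⁻⁵) = 9.3809 × 10⁻³ rad s⁻¹ ≈ 9.38 × 10⁻³ rad s⁻¹.

9.38 × 10⁻³ rad s⁻¹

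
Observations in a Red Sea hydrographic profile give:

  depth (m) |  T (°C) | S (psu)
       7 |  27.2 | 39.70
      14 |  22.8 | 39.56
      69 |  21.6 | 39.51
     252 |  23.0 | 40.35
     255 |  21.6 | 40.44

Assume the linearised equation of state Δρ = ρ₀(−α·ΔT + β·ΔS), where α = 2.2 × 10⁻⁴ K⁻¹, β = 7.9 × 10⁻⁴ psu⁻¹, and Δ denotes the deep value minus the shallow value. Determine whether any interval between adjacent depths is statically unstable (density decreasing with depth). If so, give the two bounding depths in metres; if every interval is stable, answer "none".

Evaluate Δρ/ρ₀ = −αΔT + βΔS across each adjacent pair:
  7–14 m: −αΔT+βΔS = −(2.2 × 10⁻⁴)(-4.4)+(7.9 × 10⁻⁴)(-0.14) = 8.6 × 10⁻⁴ → stable
  14–69 m: −αΔT+βΔS = −(2.2 × 10⁻⁴)(-1.2)+(7.9 × 10⁻⁴)(-0.05) = 2.2 × 10⁻⁴ → stable
  69–252 m: −αΔT+βΔS = −(2.2 × 10⁻⁴)(+1.4)+(7.9 × 10⁻⁴)(+0.84) = 3.6 × 10⁻⁴ → stable
  252–255 m: −αΔT+βΔS = −(2.2 × 10⁻⁴)(-1.4)+(7.9 × 10⁻⁴)(+0.09) = 3.8 × 10⁻⁴ → stable
Every interval has Δρ > 0: the column is stably stratified throughout.

none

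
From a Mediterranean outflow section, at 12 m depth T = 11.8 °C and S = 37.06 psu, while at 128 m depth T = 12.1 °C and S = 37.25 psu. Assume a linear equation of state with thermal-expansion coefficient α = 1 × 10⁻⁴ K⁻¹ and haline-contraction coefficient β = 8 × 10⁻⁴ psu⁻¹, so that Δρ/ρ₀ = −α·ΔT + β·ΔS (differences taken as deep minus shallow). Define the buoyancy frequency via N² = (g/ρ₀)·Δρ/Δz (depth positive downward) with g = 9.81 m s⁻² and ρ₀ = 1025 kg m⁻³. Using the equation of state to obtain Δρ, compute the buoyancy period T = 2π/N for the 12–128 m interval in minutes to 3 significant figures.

32.6 min

ΔT = +0.3 K, ΔS = +0.19 psu (deep − shallow).
Δρ/ρ₀ = −αΔT + βΔS = -3.00 × 10⁻⁵ + 1.52 × 10⁻⁴ = 1.22 × 10⁻⁴, so Δρ ≈ 0.1251 kg m⁻³.
N² = (g/ρ₀)·Δρ/Δz = g·(Δρ/ρ₀)/Δz = 9.81 × 1.22 × 10⁻⁴ / 116 = 1.0317 × 10⁻⁵ s⁻².
N = √(1.0317 × 10⁻⁵) = 3.2120 × 10⁻³ rad s⁻¹ → T = 2π/N = 1.9562 × 10³ s = 32.603 min ≈ 32.6 min.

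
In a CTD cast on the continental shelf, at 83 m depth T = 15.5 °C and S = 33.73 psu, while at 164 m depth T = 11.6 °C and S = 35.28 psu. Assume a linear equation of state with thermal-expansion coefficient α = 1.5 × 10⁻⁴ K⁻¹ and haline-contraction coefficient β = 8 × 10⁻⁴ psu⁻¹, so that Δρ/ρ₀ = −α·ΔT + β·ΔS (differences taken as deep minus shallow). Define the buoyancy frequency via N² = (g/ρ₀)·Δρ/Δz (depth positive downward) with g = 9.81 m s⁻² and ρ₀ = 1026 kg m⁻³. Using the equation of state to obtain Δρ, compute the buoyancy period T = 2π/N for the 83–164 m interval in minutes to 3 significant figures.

7.04 min

ΔT = -3.9 K, ΔS = +1.55 psu (deep − shallow).
Δρ/ρ₀ = −αΔT + βΔS = 5.85 × 10⁻⁴ + 1.24 × 10⁻³ = 1.825 × 10⁻³, so Δρ ≈ 1.872 kg m⁻³.
N² = (g/ρ₀)·Δρ/Δz = g·(Δρ/ρ₀)/Δz = 9.81 × 1.825 × 10⁻³ / 81 = 2.2103 × 10⁻⁴ s⁻².
N = √(2.2103 × 10⁻⁴) = 0.014867 rad s⁻¹ → T = 2π/N = 422.63 s = 7.0438 min ≈ 7.04 min.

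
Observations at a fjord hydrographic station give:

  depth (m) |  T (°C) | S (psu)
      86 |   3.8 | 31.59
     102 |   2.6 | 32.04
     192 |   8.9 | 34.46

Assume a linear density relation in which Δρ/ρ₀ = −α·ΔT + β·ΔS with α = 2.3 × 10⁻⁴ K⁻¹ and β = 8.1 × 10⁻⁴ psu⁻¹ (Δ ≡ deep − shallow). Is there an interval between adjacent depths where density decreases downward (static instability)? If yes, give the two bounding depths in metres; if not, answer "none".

none

Evaluate Δρ/ρ₀ = −αΔT + βΔS across each adjacent pair:
  86–102 m: −αΔT+βΔS = −(2.3 × 10⁻⁴)(-1.2)+(8.1 × 10⁻⁴)(+0.45) = 6.4 × 10⁻⁴ → stable
  102–192 m: −αΔT+βΔS = −(2.3 × 10⁻⁴)(+6.3)+(8.1 × 10⁻⁴)(+2.42) = 5.1 × 10⁻⁴ → stable
Every interval has Δρ > 0: the column is stably stratified throughout.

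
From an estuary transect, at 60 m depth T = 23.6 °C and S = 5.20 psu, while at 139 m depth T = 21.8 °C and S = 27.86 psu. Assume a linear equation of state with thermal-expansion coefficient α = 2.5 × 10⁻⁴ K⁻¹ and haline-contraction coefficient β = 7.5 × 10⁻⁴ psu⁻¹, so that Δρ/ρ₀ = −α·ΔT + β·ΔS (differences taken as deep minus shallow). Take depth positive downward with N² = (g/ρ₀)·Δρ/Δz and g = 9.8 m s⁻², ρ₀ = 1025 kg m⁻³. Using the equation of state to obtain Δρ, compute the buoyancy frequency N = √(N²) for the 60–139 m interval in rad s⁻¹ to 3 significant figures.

ΔT = -1.8 K, ΔS = +22.66 psu (deep − shallow).
Δρ/ρ₀ = −αΔT + βΔS = 4.50 × 10⁻⁴ + 0.016995 = 0.017445, so Δρ ≈ 17.88 kg m⁻³.
N² = (g/ρ₀)·Δρ/Δz = g·(Δρ/ρ₀)/Δz = 9.8 × 0.017445 / 79 = 2.1641 × 10⁻³ s⁻².
N = √(2.1641 × 10⁻³) = 0.046520 rad s⁻¹ ≈ 0.0465 rad s⁻¹.

0.0465 rad s⁻¹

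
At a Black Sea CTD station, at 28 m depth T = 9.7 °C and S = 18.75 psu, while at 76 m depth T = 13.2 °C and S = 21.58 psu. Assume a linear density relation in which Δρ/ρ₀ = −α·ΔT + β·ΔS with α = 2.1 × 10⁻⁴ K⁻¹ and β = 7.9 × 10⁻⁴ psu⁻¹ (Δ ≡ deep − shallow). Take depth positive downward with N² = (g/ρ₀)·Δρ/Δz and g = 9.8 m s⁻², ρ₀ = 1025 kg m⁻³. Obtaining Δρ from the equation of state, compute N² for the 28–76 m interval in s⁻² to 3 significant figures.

3.06 × 10⁻⁴ s⁻²

ΔT = +3.5 K, ΔS = +2.83 psu (deep − shallow).
Δρ/ρ₀ = −αΔT + βΔS = -7.35 × 10⁻⁴ + 2.2357 × 10⁻³ = 1.5007 × 10⁻³, so Δρ ≈ 1.538 kg m⁻³.
N² = (g/ρ₀)·Δρ/Δz = g·(Δρ/ρ₀)/Δz = 9.8 × 1.5007 × 10⁻³ / 48 = 3.0639 × 10⁻⁴ s⁻² ≈ 3.06 × 10⁻⁴ s⁻².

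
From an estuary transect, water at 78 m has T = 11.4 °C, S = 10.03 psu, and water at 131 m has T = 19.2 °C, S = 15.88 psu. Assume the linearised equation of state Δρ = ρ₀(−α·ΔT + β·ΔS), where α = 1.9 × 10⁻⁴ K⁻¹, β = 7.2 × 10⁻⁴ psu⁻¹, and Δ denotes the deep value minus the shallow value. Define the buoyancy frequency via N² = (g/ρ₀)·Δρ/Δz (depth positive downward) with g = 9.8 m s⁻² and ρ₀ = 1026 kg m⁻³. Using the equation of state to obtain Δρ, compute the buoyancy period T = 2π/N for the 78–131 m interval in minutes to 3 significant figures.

ΔT = +7.8 K, ΔS = +5.85 psu (deep − shallow).
Δρ/ρ₀ = −αΔT + βΔS = -1.482 × 10⁻³ + 4.212 × 10⁻³ = 2.73 × 10⁻³, so Δρ ≈ 2.801 kg m⁻³.
N² = (g/ρ₀)·Δρ/Δz = g·(Δρ/ρ₀)/Δz = 9.8 × 2.73 × 10⁻³ / 53 = 5.0479 × 10⁻⁴ s⁻².
N = √(5.0479 × 10⁻⁴) = 0.022468 rad s⁻¹ → T = 2π/N = 279.65 s = 4.6608 min ≈ 4.66 min.

4.66 min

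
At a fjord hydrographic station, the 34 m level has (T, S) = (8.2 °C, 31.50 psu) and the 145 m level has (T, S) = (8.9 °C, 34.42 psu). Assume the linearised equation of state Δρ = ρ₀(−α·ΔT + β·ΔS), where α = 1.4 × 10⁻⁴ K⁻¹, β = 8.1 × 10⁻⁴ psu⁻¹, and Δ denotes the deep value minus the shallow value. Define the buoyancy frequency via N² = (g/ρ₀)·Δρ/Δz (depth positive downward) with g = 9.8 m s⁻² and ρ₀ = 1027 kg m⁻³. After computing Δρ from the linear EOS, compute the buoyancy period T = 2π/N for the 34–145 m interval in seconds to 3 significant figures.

444 s

ΔT = +0.7 K, ΔS = +2.92 psu (deep − shallow).
Δρ/ρ₀ = −αΔT + βΔS = -9.80 × 10⁻⁵ + 2.3652 × 10⁻³ = 2.2672 × 10⁻³, so Δρ ≈ 2.328 kg m⁻³.
N² = (g/ρ₀)·Δρ/Δz = g·(Δρ/ρ₀)/Δz = 9.8 × 2.2672 × 10⁻³ / 111 = 2.0017 × 10⁻⁴ s⁻².
N = √(2.0017 × 10⁻⁴) = 0.014148 rad s⁻¹ → T = 2π/N = 444.10 s ≈ 444 s.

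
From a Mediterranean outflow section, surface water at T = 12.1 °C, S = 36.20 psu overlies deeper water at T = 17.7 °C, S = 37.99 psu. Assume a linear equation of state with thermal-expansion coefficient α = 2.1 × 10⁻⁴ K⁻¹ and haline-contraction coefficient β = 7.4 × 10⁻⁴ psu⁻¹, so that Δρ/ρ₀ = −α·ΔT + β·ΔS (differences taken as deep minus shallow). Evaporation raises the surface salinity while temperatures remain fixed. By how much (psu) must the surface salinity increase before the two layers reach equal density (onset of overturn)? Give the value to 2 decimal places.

0.20 psu

Neutral buoyancy requires −α(T_deep − T_surf) + β(S_deep − S_surf′) = 0.
S_surf′ = S_deep − (α/β)·ΔT = 37.99 − (2.1 × 10⁻⁴/7.4 × 10⁻⁴)·(+5.6) = 36.4008 psu.
Increase required: 36.4008 − 36.20 = 0.2008 psu.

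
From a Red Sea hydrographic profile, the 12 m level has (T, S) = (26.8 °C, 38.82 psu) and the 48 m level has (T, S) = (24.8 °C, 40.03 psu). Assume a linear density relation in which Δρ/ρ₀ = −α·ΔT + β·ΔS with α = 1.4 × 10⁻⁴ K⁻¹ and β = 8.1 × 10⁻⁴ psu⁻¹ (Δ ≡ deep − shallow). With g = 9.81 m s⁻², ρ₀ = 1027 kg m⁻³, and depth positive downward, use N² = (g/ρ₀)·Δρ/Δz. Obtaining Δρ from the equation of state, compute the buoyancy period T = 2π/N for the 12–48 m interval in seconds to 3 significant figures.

339 s

ΔT = -2.0 K, ΔS = +1.21 psu (deep − shallow).
Δρ/ρ₀ = −αΔT + βΔS = 2.80 × 10⁻⁴ + 9.801 × 10⁻⁴ = 1.2601 × 10⁻³, so Δρ ≈ 1.294 kg m⁻³.
N² = (g/ρ₀)·Δρ/Δz = g·(Δρ/ρ₀)/Δz = 9.81 × 1.2601 × 10⁻³ / 36 = 3.4338 × 10⁻⁴ s⁻².
N = √(3.4338 × 10⁻⁴) = 0.018531 rad s⁻¹ → T = 2π/N = 339.06 s ≈ 339 s.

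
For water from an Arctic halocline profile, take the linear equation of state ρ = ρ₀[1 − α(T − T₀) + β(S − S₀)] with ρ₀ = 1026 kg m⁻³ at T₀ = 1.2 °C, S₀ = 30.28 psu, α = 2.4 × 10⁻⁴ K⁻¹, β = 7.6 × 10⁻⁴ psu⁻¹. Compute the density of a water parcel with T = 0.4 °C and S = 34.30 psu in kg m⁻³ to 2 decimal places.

T − T₀ = -0.8 K, S − S₀ = +4.02 psu.
Bracket = 1 − α·(-0.8) + β·(+4.02) = 1 + (3.2472 × 10⁻³) = 1.0032472.
ρ = 1026 × 1.0032472 = 1029.33 kg m⁻³.

1029.33 kg m⁻³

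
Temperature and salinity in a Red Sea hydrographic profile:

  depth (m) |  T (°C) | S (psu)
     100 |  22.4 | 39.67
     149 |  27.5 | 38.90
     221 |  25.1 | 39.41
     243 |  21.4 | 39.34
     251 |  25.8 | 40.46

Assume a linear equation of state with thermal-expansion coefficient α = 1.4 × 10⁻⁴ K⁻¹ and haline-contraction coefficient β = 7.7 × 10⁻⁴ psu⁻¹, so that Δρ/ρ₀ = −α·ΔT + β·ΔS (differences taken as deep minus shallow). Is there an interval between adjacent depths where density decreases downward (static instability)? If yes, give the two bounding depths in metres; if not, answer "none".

100–149 m

Evaluate Δρ/ρ₀ = −αΔT + βΔS across each adjacent pair:
  100–149 m: −αΔT+βΔS = −(1.4 × 10⁻⁴)(+5.1)+(7.7 × 10⁻⁴)(-0.77) = -1.3 × 10⁻³ → UNSTABLE
  149–221 m: −αΔT+βΔS = −(1.4 × 10⁻⁴)(-2.4)+(7.7 × 10⁻⁴)(+0.51) = 7.3 × 10⁻⁴ → stable
  221–243 m: −αΔT+βΔS = −(1.4 × 10⁻⁴)(-3.7)+(7.7 × 10⁻⁴)(-0.07) = 4.6 × 10⁻⁴ → stable
  243–251 m: −αΔT+βΔS = −(1.4 × 10⁻⁴)(+4.4)+(7.7 × 10⁻⁴)(+1.12) = 2.5 × 10⁻⁴ → stable
The 100–149 m interval has Δρ < 0: lighter water underlies denser water.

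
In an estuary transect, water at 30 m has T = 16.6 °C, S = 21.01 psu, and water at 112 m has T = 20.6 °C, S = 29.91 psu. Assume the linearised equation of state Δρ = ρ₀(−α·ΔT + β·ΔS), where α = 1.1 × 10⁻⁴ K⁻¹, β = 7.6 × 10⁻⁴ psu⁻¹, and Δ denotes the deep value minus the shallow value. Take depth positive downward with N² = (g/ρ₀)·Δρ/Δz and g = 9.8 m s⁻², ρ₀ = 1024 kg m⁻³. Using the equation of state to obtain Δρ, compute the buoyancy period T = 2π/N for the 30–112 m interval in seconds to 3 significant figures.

229 s

ΔT = +4.0 K, ΔS = +8.90 psu (deep − shallow).
Δρ/ρ₀ = −αΔT + βΔS = -4.40 × 10⁻⁴ + 6.764 × 10⁻³ = 6.324 × 10⁻³, so Δρ ≈ 6.476 kg m⁻³.
N² = (g/ρ₀)·Δρ/Δz = g·(Δρ/ρ₀)/Δz = 9.8 × 6.324 × 10⁻³ / 82 = 7.5580 × 10⁻⁴ s⁻².
N = √(7.5580 × 10⁻⁴) = 0.027492 rad s⁻¹ → T = 2π/N = 228.55 s ≈ 229 s.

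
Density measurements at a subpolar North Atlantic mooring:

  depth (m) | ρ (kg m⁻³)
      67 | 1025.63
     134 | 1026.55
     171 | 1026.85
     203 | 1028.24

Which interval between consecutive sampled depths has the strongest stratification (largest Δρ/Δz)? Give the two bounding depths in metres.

Compute the density gradient over each adjacent pair:
  67–134 m: Δρ/Δz = 0.92/67 = 0.014 kg m⁻⁴
  134–171 m: Δρ/Δz = 0.30/37 = 8.1 × 10⁻³ kg m⁻⁴
  171–203 m: Δρ/Δz = 1.39/32 = 0.043 kg m⁻⁴
The largest gradient is in the 171–203 m interval — the pycnocline.

171–203 m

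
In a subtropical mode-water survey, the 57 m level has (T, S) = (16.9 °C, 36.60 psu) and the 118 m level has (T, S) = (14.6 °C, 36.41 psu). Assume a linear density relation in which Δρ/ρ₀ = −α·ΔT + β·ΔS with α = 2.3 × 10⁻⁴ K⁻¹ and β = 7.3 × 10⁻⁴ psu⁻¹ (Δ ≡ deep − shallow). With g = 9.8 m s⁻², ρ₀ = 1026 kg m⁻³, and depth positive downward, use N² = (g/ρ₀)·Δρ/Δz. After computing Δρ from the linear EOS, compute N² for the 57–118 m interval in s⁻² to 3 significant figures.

ΔT = -2.3 K, ΔS = -0.19 psu (deep − shallow).
Δρ/ρ₀ = −αΔT + βΔS = 5.29 × 10⁻⁴ − 1.387 × 10⁻⁴ = 3.903 × 10⁻⁴, so Δρ ≈ 0.4004 kg m⁻³.
N² = (g/ρ₀)·Δρ/Δz = g·(Δρ/ρ₀)/Δz = 9.8 × 3.903 × 10⁻⁴ / 61 = 6.2704 × 10⁻⁵ s⁻² ≈ 6.27 × 10⁻⁵ s⁻².

6.27 × 10⁻⁵ s⁻²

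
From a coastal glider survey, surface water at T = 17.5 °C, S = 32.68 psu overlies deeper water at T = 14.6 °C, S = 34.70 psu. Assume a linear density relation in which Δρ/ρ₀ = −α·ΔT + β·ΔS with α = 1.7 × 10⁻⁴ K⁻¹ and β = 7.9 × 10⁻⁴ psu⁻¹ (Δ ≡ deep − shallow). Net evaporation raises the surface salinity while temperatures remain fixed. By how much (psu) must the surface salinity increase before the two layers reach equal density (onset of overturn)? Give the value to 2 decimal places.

2.64 psu

Neutral buoyancy requires −α(T_deep − T_surf) + β(S_deep − S_surf′) = 0.
S_surf′ = S_deep − (α/β)·ΔT = 34.70 − (1.7 × 10⁻⁴/7.9 × 10⁻⁴)·(-2.9) = 35.3241 psu.
Increase required: 35.3241 − 32.68 = 2.6441 psu.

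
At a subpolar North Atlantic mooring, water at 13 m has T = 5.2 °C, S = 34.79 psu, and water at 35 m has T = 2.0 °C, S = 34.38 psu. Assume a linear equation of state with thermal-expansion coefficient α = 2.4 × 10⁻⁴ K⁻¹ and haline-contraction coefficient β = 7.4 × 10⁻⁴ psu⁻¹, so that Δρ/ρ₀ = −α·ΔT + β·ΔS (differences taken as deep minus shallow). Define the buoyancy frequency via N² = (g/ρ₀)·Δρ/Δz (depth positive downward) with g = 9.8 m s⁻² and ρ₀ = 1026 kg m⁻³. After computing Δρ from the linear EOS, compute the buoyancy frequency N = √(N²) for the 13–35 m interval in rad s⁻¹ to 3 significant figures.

0.0144 rad s⁻¹

ΔT = -3.2 K, ΔS = -0.41 psu (deep − shallow).
Δρ/ρ₀ = −αΔT + βΔS = 7.68 × 10⁻⁴ − 3.034 × 10⁻⁴ = 4.646 × 10⁻⁴, so Δρ ≈ 0.4767 kg m⁻³.
N² = (g/ρ₀)·Δρ/Δz = g·(Δρ/ρ₀)/Δz = 9.8 × 4.646 × 10⁻⁴ / 22 = 2.0696 × 10⁻⁴ s⁻².
N = √(2.0696 × 10⁻⁴) = 0.014386 rad s⁻¹ ≈ 0.0144 rad s⁻¹.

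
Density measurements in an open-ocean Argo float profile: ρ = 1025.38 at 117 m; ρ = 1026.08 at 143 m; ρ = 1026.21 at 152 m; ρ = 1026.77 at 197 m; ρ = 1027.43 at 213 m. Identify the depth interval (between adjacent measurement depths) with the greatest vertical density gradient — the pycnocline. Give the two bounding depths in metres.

197–213 m

Compute the density gradient over each adjacent pair:
  117–143 m: Δρ/Δz = 0.70/26 = 0.027 kg m⁻⁴
  143–152 m: Δρ/Δz = 0.13/9 = 0.014 kg m⁻⁴
  152–197 m: Δρ/Δz = 0.56/45 = 0.012 kg m⁻⁴
  197–213 m: Δρ/Δz = 0.66/16 = 0.041 kg m⁻⁴
The largest gradient is in the 197–213 m interval — the pycnocline.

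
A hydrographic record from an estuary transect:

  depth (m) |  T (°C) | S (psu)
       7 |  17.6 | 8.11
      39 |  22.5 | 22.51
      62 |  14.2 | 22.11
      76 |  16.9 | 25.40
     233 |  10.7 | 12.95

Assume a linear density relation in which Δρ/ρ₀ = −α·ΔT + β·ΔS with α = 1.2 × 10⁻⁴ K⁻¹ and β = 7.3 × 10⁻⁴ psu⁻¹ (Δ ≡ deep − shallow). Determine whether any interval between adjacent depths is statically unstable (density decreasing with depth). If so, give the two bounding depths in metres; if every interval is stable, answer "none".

Evaluate Δρ/ρ₀ = −αΔT + βΔS across each adjacent pair:
  7–39 m: −αΔT+βΔS = −(1.2 × 10⁻⁴)(+4.9)+(7.3 × 10⁻⁴)(+14.40) = 9.9 × 10⁻³ → stable
  39–62 m: −αΔT+βΔS = −(1.2 × 10⁻⁴)(-8.3)+(7.3 × 10⁻⁴)(-0.40) = 7.0 × 10⁻⁴ → stable
  62–76 m: −αΔT+βΔS = −(1.2 × 10⁻⁴)(+2.7)+(7.3 × 10⁻⁴)(+3.29) = 2.1 × 10⁻³ → stable
  76–233 m: −αΔT+βΔS = −(1.2 × 10⁻⁴)(-6.2)+(7.3 × 10⁻⁴)(-12.45) = -8.3 × 10⁻³ → UNSTABLE
The 76–233 m interval has Δρ < 0: lighter water underlies denser water.

76–233 m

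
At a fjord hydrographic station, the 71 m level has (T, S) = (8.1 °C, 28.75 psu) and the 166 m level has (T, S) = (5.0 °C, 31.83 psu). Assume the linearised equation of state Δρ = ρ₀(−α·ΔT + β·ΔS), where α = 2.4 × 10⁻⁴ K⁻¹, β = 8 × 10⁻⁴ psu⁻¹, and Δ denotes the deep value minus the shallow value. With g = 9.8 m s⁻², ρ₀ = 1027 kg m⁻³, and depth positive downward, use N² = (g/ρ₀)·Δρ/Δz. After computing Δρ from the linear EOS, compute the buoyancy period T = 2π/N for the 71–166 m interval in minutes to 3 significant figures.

ΔT = -3.1 K, ΔS = +3.08 psu (deep − shallow).
Δρ/ρ₀ = −αΔT + βΔS = 7.44 × 10⁻⁴ + 2.464 × 10⁻³ = 3.208 × 10⁻³, so Δρ ≈ 3.295 kg m⁻³.
N² = (g/ρ₀)·Δρ/Δz = g·(Δρ/ρ₀)/Δz = 9.8 × 3.208 × 10⁻³ / 95 = 3.3093 × 10⁻⁴ s⁻².
N = √(3.3093 × 10⁻⁴) = 0.018191 rad s⁻¹ → T = 2π/N = 345.40 s = 5.7567 min ≈ 5.76 min.

5.76 min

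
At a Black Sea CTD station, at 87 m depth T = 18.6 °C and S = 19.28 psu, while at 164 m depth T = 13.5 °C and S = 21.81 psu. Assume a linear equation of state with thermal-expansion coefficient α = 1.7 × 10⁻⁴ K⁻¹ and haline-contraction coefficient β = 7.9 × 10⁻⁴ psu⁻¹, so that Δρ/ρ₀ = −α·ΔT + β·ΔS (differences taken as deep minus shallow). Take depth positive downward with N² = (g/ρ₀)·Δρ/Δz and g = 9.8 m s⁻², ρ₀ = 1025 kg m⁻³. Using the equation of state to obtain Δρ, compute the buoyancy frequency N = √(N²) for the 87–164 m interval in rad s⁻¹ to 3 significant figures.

0.0191 rad s⁻¹

ΔT = -5.1 K, ΔS = +2.53 psu (deep − shallow).
Δρ/ρ₀ = −αΔT + βΔS = 8.67 × 10⁻⁴ + 1.9987 × 10⁻³ = 2.8657 × 10⁻³, so Δρ ≈ 2.937 kg m⁻³.
N² = (g/ρ₀)·Δρ/Δz = g·(Δρ/ρ₀)/Δz = 9.8 × 2.8657 × 10⁻³ / 77 = 3.6473 × 10⁻⁴ s⁻².
N = √(3.6473 × 10⁻⁴) = 0.019098 rad s⁻¹ ≈ 0.0191 rad s⁻¹.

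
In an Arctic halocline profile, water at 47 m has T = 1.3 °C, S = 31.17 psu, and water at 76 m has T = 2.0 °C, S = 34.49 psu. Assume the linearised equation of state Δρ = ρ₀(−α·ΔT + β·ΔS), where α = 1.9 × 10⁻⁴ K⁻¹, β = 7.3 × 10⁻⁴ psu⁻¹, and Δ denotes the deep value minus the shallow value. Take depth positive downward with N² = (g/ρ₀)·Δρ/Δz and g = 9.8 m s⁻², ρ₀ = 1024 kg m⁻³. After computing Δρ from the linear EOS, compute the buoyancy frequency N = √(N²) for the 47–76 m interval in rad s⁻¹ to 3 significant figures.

0.0278 rad s⁻¹

ΔT = +0.7 K, ΔS = +3.32 psu (deep − shallow).
Δρ/ρ₀ = −αΔT + βΔS = -1.33 × 10⁻⁴ + 2.4236 × 10⁻³ = 2.2906 × 10⁻³, so Δρ ≈ 2.346 kg m⁻³.
N² = (g/ρ₀)·Δρ/Δz = g·(Δρ/ρ₀)/Δz = 9.8 × 2.2906 × 10⁻³ / 29 = 7.7406 × 10⁻⁴ s⁻².
N = √(7.7406 × 10⁻⁴) = 0.027822 rad s⁻¹ ≈ 0.0278 rad s⁻¹.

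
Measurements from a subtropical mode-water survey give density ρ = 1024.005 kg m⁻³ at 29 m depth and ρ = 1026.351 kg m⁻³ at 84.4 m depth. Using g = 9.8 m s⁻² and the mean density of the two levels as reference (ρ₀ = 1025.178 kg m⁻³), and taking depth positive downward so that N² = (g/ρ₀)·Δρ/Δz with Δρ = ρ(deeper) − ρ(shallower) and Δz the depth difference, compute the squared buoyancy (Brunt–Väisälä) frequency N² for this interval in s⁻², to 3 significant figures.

4.05 × 10⁻⁴ s⁻²

Δρ = 1026.351 − 1024.005 = 2.346 kg m⁻³ over Δz = 84.4 − 29 = 55.4 m.
N² = (9.8/1025.178) × (2.346/55.4) = 4.0480 × 10⁻⁴ s⁻² ≈ 4.05 × 10⁻⁴ s⁻².
N² > 0, so the interval is statically stable.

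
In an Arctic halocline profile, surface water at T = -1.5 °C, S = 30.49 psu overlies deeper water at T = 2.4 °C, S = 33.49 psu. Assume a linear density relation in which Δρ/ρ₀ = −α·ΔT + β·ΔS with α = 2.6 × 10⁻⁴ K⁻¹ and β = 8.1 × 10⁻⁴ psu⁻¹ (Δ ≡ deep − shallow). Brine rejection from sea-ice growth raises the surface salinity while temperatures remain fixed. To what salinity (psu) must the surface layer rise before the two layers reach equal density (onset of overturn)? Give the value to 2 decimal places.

32.24 psu

Neutral buoyancy requires −α(T_deep − T_surf) + β(S_deep − S_surf′) = 0.
S_surf′ = S_deep − (α/β)·ΔT = 33.49 − (2.6 × 10⁻⁴/8.1 × 10⁻⁴)·(+3.9) = 32.2381 psu.
Increase required: 32.2381 − 30.49 = 1.7481 psu.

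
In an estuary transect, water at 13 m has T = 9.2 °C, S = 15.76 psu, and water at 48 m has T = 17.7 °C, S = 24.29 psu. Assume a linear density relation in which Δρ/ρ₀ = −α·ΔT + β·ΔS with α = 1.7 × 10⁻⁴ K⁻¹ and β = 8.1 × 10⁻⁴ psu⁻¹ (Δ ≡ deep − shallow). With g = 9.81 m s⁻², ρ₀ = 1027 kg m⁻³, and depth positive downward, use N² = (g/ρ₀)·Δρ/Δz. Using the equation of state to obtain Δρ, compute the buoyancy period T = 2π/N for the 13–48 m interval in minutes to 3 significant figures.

ΔT = +8.5 K, ΔS = +8.53 psu (deep − shallow).
Δρ/ρ₀ = −αΔT + βΔS = -1.445 × 10⁻³ + 6.9093 × 10⁻³ = 5.4643 × 10⁻³, so Δρ ≈ 5.612 kg m⁻³.
N² = (g/ρ₀)·Δρ/Δz = g·(Δρ/ρ₀)/Δz = 9.81 × 5.4643 × 10⁻³ / 35 = 1.5316 × 10⁻³ s⁻².
N = √(1.5316 × 10⁻³) = 0.039136 rad s⁻¹ → T = 2π/N = 160.55 s = 2.6758 min ≈ 2.68 min.

2.68 min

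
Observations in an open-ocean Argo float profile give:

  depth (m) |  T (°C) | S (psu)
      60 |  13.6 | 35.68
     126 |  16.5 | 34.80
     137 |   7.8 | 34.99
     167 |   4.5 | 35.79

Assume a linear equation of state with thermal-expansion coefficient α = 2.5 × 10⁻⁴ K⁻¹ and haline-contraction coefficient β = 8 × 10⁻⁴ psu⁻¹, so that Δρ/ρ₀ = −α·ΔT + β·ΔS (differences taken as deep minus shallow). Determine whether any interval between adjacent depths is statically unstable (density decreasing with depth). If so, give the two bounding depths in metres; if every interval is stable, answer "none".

Evaluate Δρ/ρ₀ = −αΔT + βΔS across each adjacent pair:
  60–126 m: −αΔT+βΔS = −(2.5 × 10⁻⁴)(+2.9)+(8 × 10⁻⁴)(-0.88) = -1.4 × 10⁻³ → UNSTABLE
  126–137 m: −αΔT+βΔS = −(2.5 × 10⁻⁴)(-8.7)+(8 × 10⁻⁴)(+0.19) = 2.3 × 10⁻³ → stable
  137–167 m: −αΔT+βΔS = −(2.5 × 10⁻⁴)(-3.3)+(8 × 10⁻⁴)(+0.80) = 1.5 × 10⁻³ → stable
The 60–126 m interval has Δρ < 0: lighter water underlies denser water.

60–126 m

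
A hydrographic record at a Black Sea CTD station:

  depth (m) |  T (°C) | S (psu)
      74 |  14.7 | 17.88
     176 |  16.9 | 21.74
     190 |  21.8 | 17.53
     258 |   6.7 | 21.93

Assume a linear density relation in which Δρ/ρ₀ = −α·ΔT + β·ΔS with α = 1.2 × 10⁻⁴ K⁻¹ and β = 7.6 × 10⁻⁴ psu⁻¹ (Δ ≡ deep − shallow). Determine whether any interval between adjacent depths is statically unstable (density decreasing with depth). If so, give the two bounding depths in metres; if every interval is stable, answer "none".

Evaluate Δρ/ρ₀ = −αΔT + βΔS across each adjacent pair:
  74–176 m: −αΔT+βΔS = −(1.2 × 10⁻⁴)(+2.2)+(7.6 × 10⁻⁴)(+3.86) = 2.7 × 10⁻³ → stable
  176–190 m: −αΔT+βΔS = −(1.2 × 10⁻⁴)(+4.9)+(7.6 × 10⁻⁴)(-4.21) = -3.8 × 10⁻³ → UNSTABLE
  190–258 m: −αΔT+βΔS = −(1.2 × 10⁻⁴)(-15.1)+(7.6 × 10⁻⁴)(+4.40) = 5.2 × 10⁻³ → stable
The 176–190 m interval has Δρ < 0: lighter water underlies denser water.

176–190 m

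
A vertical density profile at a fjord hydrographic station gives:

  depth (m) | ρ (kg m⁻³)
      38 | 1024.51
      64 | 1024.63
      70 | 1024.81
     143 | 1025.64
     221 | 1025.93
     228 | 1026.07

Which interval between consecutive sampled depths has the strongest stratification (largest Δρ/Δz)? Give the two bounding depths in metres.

64–70 m

Compute the density gradient over each adjacent pair:
  38–64 m: Δρ/Δz = 0.12/26 = 4.6 × 10⁻³ kg m⁻⁴
  64–70 m: Δρ/Δz = 0.18/6 = 0.030 kg m⁻⁴
  70–143 m: Δρ/Δz = 0.83/73 = 0.011 kg m⁻⁴
  143–221 m: Δρ/Δz = 0.29/78 = 3.7 × 10⁻³ kg m⁻⁴
  221–228 m: Δρ/Δz = 0.14/7 = 0.020 kg m⁻⁴
The largest gradient is in the 64–70 m interval — the pycnocline.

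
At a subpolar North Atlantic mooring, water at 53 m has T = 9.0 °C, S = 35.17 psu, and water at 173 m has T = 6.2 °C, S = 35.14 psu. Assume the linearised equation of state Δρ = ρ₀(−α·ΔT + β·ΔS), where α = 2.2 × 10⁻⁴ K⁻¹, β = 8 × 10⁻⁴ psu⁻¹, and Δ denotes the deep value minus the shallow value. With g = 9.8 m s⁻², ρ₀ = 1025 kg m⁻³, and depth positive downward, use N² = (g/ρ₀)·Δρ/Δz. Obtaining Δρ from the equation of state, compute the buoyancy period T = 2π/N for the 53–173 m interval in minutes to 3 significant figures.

ΔT = -2.8 K, ΔS = -0.03 psu (deep − shallow).
Δρ/ρ₀ = −αΔT + βΔS = 6.16 × 10⁻⁴ − 2.40 × 10⁻⁵ = 5.92 × 10⁻⁴, so Δρ ≈ 0.6068 kg m⁻³.
N² = (g/ρ₀)·Δρ/Δz = g·(Δρ/ρ₀)/Δz = 9.8 × 5.92 × 10⁻⁴ / 120 = 4.8347 × 10⁻⁵ s⁻².
N = √(4.8347 × 10⁻⁵) = 6.9532 × 10⁻³ rad s⁻¹ → T = 2π/N = 903.64 s = 15.061 min ≈ 15.1 min.

15.1 min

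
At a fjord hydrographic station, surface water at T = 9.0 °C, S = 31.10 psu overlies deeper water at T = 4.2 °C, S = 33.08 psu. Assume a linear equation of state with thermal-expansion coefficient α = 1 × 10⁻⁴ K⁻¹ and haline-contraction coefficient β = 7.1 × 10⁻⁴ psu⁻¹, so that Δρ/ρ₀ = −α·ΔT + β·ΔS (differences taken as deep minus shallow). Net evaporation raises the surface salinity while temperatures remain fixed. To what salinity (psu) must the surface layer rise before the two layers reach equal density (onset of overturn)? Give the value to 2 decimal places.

Neutral buoyancy requires −α(T_deep − T_surf) + β(S_deep − S_surf′) = 0.
S_surf′ = S_deep − (α/β)·ΔT = 33.08 − (1 × 10⁻⁴/7.1 × 10⁻⁴)·(-4.8) = 33.7561 psu.
Increase required: 33.7561 − 31.10 = 2.6561 psu.

33.76 psu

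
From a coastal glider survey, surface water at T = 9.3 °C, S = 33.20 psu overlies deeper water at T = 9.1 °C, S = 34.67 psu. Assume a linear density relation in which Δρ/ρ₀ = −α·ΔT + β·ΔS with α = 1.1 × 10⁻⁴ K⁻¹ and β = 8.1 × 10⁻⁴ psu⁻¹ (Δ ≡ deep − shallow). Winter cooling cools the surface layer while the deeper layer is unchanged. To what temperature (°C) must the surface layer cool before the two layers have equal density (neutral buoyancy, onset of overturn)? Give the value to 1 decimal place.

-1.7 °C

Neutral buoyancy requires Δρ = 0, i.e. −α(T_deep − T_surf′) + β(S_deep − S_surf) = 0.
T_surf′ = T_deep − (β/α)·ΔS = 9.1 − (8.1 × 10⁻⁴/1.1 × 10⁻⁴)·(+1.47) = -1.725 °C.
Cooling required: 9.3 − (-1.725) = 11.025 °C.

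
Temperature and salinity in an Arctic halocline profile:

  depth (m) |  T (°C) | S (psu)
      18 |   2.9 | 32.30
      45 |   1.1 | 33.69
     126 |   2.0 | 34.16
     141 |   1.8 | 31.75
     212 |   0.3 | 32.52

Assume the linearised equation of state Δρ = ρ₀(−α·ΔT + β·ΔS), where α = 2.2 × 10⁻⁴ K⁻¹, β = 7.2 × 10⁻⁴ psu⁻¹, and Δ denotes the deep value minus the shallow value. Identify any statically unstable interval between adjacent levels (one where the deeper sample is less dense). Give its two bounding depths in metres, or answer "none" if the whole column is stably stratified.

Evaluate Δρ/ρ₀ = −αΔT + βΔS across each adjacent pair:
  18–45 m: −αΔT+βΔS = −(2.2 × 10⁻⁴)(-1.8)+(7.2 × 10⁻⁴)(+1.39) = 1.4 × 10⁻³ → stable
  45–126 m: −αΔT+βΔS = −(2.2 × 10⁻⁴)(+0.9)+(7.2 × 10⁻⁴)(+0.47) = 1.4 × 10⁻⁴ → stable
  126–141 m: −αΔT+βΔS = −(2.2 × 10⁻⁴)(-0.2)+(7.2 × 10⁻⁴)(-2.41) = -1.7 × 10⁻³ → UNSTABLE
  141–212 m: −αΔT+βΔS = −(2.2 × 10⁻⁴)(-1.5)+(7.2 × 10⁻⁴)(+0.77) = 8.8 × 10⁻⁴ → stable
The 126–141 m interval has Δρ < 0: lighter water underlies denser water.

126–141 m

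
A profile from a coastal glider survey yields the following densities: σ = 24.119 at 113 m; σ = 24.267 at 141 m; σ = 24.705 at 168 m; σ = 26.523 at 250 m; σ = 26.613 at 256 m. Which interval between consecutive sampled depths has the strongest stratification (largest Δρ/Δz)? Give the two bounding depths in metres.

Compute the density gradient over each adjacent pair:
  113–141 m: Δρ/Δz = 0.148/28 = 5.3 × 10⁻³ kg m⁻⁴
  141–168 m: Δρ/Δz = 0.438/27 = 0.016 kg m⁻⁴
  168–250 m: Δρ/Δz = 1.818/82 = 0.022 kg m⁻⁴
  250–256 m: Δρ/Δz = 0.090/6 = 0.015 kg m⁻⁴
The largest gradient is in the 168–250 m interval — the pycnocline.

168–250 m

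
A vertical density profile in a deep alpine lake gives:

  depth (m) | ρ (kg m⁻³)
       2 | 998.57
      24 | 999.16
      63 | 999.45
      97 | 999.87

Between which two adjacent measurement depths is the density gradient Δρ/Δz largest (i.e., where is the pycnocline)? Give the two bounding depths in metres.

Compute the density gradient over each adjacent pair:
  2–24 m: Δρ/Δz = 0.59/22 = 0.027 kg m⁻⁴
  24–63 m: Δρ/Δz = 0.29/39 = 7.4 × 10⁻³ kg m⁻⁴
  63–97 m: Δρ/Δz = 0.42/34 = 0.012 kg m⁻⁴
The largest gradient is in the 2–24 m interval — the pycnocline.

2–24 m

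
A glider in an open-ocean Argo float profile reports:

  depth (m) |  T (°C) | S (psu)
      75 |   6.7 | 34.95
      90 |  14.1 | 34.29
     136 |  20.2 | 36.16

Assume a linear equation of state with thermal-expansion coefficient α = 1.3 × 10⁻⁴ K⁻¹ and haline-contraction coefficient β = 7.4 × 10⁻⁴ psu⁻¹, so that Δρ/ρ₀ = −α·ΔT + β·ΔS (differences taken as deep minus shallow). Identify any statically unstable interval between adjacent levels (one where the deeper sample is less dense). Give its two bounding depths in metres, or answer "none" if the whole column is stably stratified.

Evaluate Δρ/ρ₀ = −αΔT + βΔS across each adjacent pair:
  75–90 m: −αΔT+βΔS = −(1.3 × 10⁻⁴)(+7.4)+(7.4 × 10⁻⁴)(-0.66) = -1.5 × 10⁻³ → UNSTABLE
  90–136 m: −αΔT+βΔS = −(1.3 × 10⁻⁴)(+6.1)+(7.4 × 10⁻⁴)(+1.87) = 5.9 × 10⁻⁴ → stable
The 75–90 m interval has Δρ < 0: lighter water underlies denser water.

75–90 m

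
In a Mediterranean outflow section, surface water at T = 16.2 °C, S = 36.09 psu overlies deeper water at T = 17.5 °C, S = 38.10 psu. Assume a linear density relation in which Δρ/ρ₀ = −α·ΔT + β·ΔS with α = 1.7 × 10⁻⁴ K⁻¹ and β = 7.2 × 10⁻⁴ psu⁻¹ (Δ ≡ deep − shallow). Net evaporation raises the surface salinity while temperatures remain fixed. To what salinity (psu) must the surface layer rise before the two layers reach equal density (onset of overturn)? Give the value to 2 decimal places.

37.79 psu

Neutral buoyancy requires −α(T_deep − T_surf) + β(S_deep − S_surf′) = 0.
S_surf′ = S_deep − (α/β)·ΔT = 38.10 − (1.7 × 10⁻⁴/7.2 × 10⁻⁴)·(+1.3) = 37.7931 psu.
Increase required: 37.7931 − 36.09 = 1.7031 psu.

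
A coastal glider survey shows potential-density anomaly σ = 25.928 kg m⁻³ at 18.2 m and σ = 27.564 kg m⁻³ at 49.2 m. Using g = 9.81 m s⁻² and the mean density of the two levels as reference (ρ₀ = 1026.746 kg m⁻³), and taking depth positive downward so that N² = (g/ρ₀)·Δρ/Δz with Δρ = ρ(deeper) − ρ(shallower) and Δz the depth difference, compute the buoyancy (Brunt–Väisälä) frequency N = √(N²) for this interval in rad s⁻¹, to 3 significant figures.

Δρ = 1027.564 − 1025.928 = 1.636 kg m⁻³ over Δz = 49.2 − 18.2 = 31 m.
N² = (9.81/1026.746) × (1.636/31) = 5.0423 × 10⁻⁴ s⁻².
N = √(5.0423 × 10⁻⁴) = 0.022455 rad s⁻¹ ≈ 0.0225 rad s⁻¹.

0.0225 rad s⁻¹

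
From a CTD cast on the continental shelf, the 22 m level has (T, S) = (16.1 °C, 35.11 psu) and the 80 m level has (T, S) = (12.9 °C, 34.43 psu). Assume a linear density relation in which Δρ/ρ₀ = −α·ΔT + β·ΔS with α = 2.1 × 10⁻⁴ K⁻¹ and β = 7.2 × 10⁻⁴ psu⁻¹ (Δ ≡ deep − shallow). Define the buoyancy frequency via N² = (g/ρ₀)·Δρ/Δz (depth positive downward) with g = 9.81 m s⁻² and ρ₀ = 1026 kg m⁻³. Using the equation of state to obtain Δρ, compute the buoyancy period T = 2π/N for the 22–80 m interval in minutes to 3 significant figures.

18.9 min

ΔT = -3.2 K, ΔS = -0.68 psu (deep − shallow).
Δρ/ρ₀ = −αΔT + βΔS = 6.72 × 10⁻⁴ − 4.896 × 10⁻⁴ = 1.824 × 10⁻⁴, so Δρ ≈ 0.1871 kg m⁻³.
N² = (g/ρ₀)·Δρ/Δz = g·(Δρ/ρ₀)/Δz = 9.81 × 1.824 × 10⁻⁴ / 58 = 3.0851 × 10⁻⁵ s⁻².
N = √(3.0851 × 10⁻⁵) = 5.5544 × 10⁻³ rad s⁻¹ → T = 2π/N = 1.1312 × 10³ s = 18.853 min ≈ 18.9 min.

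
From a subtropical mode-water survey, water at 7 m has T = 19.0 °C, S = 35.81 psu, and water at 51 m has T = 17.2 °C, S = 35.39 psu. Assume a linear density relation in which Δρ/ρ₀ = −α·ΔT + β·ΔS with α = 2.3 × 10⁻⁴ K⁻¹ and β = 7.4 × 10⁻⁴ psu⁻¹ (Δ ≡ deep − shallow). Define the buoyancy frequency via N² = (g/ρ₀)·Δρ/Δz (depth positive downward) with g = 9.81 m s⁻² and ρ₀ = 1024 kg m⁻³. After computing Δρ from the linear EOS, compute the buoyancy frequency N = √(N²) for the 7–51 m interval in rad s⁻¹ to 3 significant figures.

4.80 × 10⁻³ rad s⁻¹

ΔT = -1.8 K, ΔS = -0.42 psu (deep − shallow).
Δρ/ρ₀ = −αΔT + βΔS = 4.14 × 10⁻⁴ − 3.108 × 10⁻⁴ = 1.032 × 10⁻⁴, so Δρ ≈ 0.1057 kg m⁻³.
N² = (g/ρ₀)·Δρ/Δz = g·(Δρ/ρ₀)/Δz = 9.81 × 1.032 × 10⁻⁴ / 44 = 2.3009 × 10⁻⁵ s⁻².
N = √(2.3009 × 10⁻⁵) = 4.7968 × 10⁻³ rad s⁻¹ ≈ 4.80 × 10⁻³ rad s⁻¹.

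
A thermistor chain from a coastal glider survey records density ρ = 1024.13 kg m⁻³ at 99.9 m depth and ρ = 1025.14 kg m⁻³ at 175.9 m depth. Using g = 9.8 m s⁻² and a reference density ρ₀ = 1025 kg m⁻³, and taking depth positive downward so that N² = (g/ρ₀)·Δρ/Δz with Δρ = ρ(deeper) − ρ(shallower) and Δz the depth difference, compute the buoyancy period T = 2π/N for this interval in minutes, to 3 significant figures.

9.29 min

Δρ = 1025.14 − 1024.13 = 1.01 kg m⁻³ over Δz = 175.9 − 99.9 = 76 m.
N² = (9.8/1025) × (1.01/76) = 1.2706 × 10⁻⁴ s⁻².
N = √(1.2706 × 10⁻⁴) = 0.011272 rad s⁻¹, so T = 2π/N = 557.42 s = 9.2903 min ≈ 9.29 min.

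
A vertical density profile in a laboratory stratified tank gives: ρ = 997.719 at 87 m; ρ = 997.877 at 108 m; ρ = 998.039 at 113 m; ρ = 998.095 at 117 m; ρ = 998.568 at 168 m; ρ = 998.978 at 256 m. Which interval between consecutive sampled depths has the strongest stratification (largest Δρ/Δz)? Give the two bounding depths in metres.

108–113 m

Compute the density gradient over each adjacent pair:
  87–108 m: Δρ/Δz = 0.158/21 = 7.5 × 10⁻³ kg m⁻⁴
  108–113 m: Δρ/Δz = 0.162/5 = 0.032 kg m⁻⁴
  113–117 m: Δρ/Δz = 0.056/4 = 0.014 kg m⁻⁴
  117–168 m: Δρ/Δz = 0.473/51 = 9.3 × 10⁻³ kg m⁻⁴
  168–256 m: Δρ/Δz = 0.410/88 = 4.7 × 10⁻³ kg m⁻⁴
The largest gradient is in the 108–113 m interval — the pycnocline.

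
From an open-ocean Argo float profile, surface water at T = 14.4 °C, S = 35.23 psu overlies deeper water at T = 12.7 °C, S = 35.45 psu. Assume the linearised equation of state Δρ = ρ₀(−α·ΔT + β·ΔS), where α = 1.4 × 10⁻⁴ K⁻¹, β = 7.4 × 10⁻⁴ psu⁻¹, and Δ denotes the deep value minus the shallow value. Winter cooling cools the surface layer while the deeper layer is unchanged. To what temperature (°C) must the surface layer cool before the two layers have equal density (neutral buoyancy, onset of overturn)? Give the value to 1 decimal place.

Neutral buoyancy requires Δρ = 0, i.e. −α(T_deep − T_surf′) + β(S_deep − S_surf) = 0.
T_surf′ = T_deep − (β/α)·ΔS = 12.7 − (7.4 × 10⁻⁴/1.4 × 10⁻⁴)·(+0.22) = 11.537 °C.
Cooling required: 14.4 − (11.537) = 2.863 °C.

11.5 °C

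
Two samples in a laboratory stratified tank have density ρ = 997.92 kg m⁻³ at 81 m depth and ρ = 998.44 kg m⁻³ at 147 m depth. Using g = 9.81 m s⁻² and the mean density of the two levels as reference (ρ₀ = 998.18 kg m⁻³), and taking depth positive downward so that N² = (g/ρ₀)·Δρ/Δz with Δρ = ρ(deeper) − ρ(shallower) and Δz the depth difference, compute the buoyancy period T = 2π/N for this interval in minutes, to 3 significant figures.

11.9 min

Δρ = 998.44 − 997.92 = 0.52 kg m⁻³ over Δz = 147 − 81 = 66 m.
N² = (9.81/998.18) × (0.52/66) = 7.7432 × 10⁻⁵ s⁻².
N = √(7.7432 × 10⁻⁵) = 8.7995 × 10⁻³ rad s⁻¹, so T = 2π/N = 714.04 s = 11.901 min ≈ 11.9 min.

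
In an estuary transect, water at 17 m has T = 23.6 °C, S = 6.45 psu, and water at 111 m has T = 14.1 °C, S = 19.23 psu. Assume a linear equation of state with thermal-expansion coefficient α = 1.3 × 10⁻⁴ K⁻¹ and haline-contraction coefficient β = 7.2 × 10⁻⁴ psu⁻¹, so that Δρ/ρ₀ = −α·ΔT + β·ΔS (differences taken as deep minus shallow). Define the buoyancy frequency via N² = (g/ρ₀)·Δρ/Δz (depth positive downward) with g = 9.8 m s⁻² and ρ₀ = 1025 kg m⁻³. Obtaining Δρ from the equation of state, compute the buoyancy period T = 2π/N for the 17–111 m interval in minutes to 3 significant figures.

ΔT = -9.5 K, ΔS = +12.78 psu (deep − shallow).
Δρ/ρ₀ = −αΔT + βΔS = 1.235 × 10⁻³ + 9.2016 × 10⁻³ = 0.0104366, so Δρ ≈ 10.70 kg m⁻³.
N² = (g/ρ₀)·Δρ/Δz = g·(Δρ/ρ₀)/Δz = 9.8 × 0.0104366 / 94 = 1.0881 × 10⁻³ s⁻².
N = √(1.0881 × 10⁻³) = 0.032986 rad s⁻¹ → T = 2π/N = 190.48 s = 3.1747 min ≈ 3.17 min.

3.17 min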